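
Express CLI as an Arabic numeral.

CLI: C=100, L=50, I=1
100 + 50 + 1 = 151

151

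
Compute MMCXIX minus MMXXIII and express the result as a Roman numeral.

MMCXIX = 2119
MMXXIII = 2023
2119 - 2023 = 96

XCVI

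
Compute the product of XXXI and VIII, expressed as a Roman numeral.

XXXI = 31
VIII = 8
31 × 8 = 248

CCXLVIII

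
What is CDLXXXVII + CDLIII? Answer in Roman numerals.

CDLXXXVII = 487
CDLIII = 453
487 + 453 = 940

CMXL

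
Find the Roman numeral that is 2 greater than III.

III = 3
3 + 2 = 5

V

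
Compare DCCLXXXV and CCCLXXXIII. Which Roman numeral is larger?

DCCLXXXV = 785
CCCLXXXIII = 383
785 is larger

DCCLXXXV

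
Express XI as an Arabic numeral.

XI: X=10, I=1
10 + 1 = 11

11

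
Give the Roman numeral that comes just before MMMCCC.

MMMCCC = 3300, so the previous integer is 3300 - 1 = 3299

MMMCCXCIX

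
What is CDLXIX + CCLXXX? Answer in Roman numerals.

CDLXIX = 469
CCLXXX = 280
469 + 280 = 749

DCCXLIX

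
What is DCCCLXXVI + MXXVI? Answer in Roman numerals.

DCCCLXXVI = 876
MXXVI = 1026
876 + 1026 = 1902

MCMII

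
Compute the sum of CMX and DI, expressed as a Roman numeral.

CMX = 910
DI = 501
910 + 501 = 1411

MCDXI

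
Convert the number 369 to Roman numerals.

Convert 369 to Roman numerals:
  369 contains 3×100 (CCC)
  69 contains 1×50 (L)
  19 contains 1×10 (X)
  9 contains 1×9 (IX)

CCCLXIX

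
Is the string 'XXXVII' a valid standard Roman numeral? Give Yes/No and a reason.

'XXXVII': Check the rules: uses only the symbols I, V, X, L, C, D, M; no symbol is repeated more than three times in a row; V, L and D each appear at most once; no smaller symbol precedes a larger one (values never increase from left to right). Value: X (10) + X (10) + X (10) + V (5) + I (1) + I (1) = 37. So it is a valid standard Roman numeral.

Yes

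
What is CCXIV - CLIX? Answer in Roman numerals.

CCXIV = 214
CLIX = 159
214 - 159 = 55

LV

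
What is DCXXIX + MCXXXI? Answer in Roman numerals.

DCXXIX = 629
MCXXXI = 1131
629 + 1131 = 1760

MDCCLX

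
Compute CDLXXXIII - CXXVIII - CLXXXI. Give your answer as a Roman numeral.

CDLXXXIII = 483, CXXVIII = 128, CLXXXI = 181
483 - 128 = 355
355 - 181 = 174

CLXXIV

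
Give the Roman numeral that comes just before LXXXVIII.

LXXXVIII = 88; previous is 87

LXXXVII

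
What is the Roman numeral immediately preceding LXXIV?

LXXIV = 74, so the previous integer is 74 - 1 = 73

LXXIII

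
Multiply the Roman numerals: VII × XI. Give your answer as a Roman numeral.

VII = 7
XI = 11
7 × 11 = 77

LXXVII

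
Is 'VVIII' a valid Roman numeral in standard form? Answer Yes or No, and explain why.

'VVIII': V should not appear more than once

No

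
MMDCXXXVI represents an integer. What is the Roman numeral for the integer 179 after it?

MMDCXXXVI = 2636
2636 + 179 = 2815

MMDCCCXV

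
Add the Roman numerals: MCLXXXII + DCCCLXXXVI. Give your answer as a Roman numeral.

MCLXXXII = 1182
DCCCLXXXVI = 886
1182 + 886 = 2068

MMLXVIII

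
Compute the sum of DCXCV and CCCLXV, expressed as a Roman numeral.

DCXCV = 695
CCCLXV = 365
695 + 365 = 1060

MLX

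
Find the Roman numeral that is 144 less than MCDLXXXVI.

MCDLXXXVI = 1486
1486 - 144 = 1342

MCCCXLII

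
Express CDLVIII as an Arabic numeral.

CDLVIII: CD=400, L=50, V=5, I=1, I=1, I=1
400 + 50 + 5 + 1 + 1 + 1 = 458

458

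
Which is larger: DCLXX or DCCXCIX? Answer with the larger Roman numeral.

DCLXX = 670
DCCXCIX = 799
799 is larger

DCCXCIX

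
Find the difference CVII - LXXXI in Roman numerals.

CVII = 107
LXXXI = 81
107 - 81 = 26

XXVI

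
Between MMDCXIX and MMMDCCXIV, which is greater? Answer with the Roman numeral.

MMDCXIX = 2619
MMMDCCXIV = 3714
3714 is larger

MMMDCCXIV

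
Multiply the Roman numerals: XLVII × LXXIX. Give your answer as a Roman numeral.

XLVII = 47
LXXIX = 79
47 × 79 = 3713

MMMDCCXIII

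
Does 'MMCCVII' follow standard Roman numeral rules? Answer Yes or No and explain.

'MMCCVII': Check the rules: uses only the symbols I, V, X, L, C, D, M; no symbol is repeated more than three times in a row; V, L and D each appear at most once; no smaller symbol precedes a larger one (values never increase from left to right). Value: M (1000) + M (1000) + C (100) + C (100) + V (5) + I (1) + I (1) = 2207. So it is a valid standard Roman numeral.

Yes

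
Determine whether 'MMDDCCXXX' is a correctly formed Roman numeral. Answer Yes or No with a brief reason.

'MMDDCCXXX': D should not appear more than once

No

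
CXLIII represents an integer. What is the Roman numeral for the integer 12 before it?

CXLIII = 143
143 - 12 = 131

CXXXI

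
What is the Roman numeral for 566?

Convert 566 to Roman numerals:
  566 contains 1×500 (D)
  66 contains 1×50 (L)
  16 contains 1×10 (X)
  6 contains 1×5 (V)
  1 contains 1×1 (I)

DLXVI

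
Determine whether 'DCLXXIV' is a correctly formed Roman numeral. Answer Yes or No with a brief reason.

'DCLXXIV': Check the rules: uses only the symbols I, V, X, L, C, D, M; no symbol is repeated more than three times in a row; V, L and D each appear at most once; the only place a smaller symbol precedes a larger one is the allowed subtractive pair IV, the symbol right after such a pair (if any) is smaller than the pair's first symbol, and otherwise the values never increase from left to right. Value: D (500) + C (100) + L (50) + X (10) + X (10) + IV (4) = 674. So it is a valid standard Roman numeral.

Yes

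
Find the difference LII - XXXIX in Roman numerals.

LII = 52
XXXIX = 39
52 - 39 = 13

XIII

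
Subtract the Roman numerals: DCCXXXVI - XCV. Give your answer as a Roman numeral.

DCCXXXVI = 736
XCV = 95
736 - 95 = 641

DCXLI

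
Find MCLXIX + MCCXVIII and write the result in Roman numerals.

MCLXIX = 1169
MCCXVIII = 1218
1169 + 1218 = 2387

MMCCCLXXXVII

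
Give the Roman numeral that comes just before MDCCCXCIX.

MDCCCXCIX = 1899, so the previous integer is 1899 - 1 = 1898

MDCCCXCVIII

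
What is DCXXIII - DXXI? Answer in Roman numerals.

DCXXIII = 623
DXXI = 521
623 - 521 = 102

CII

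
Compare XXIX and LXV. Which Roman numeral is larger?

XXIX = 29
LXV = 65
65 is larger

LXV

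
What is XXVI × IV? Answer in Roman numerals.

XXVI = 26
IV = 4
26 × 4 = 104

CIV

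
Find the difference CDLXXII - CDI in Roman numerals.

CDLXXII = 472
CDI = 401
472 - 401 = 71

LXXI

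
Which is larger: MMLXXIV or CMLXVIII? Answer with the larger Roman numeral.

MMLXXIV = 2074
CMLXVIII = 968
2074 is larger

MMLXXIV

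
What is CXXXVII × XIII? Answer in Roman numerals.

CXXXVII = 137
XIII = 13
137 × 13 = 1781

MDCCLXXXI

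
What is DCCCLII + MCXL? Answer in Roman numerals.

DCCCLII = 852
MCXL = 1140
852 + 1140 = 1992

MCMXCII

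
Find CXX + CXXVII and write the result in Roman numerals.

CXX = 120
CXXVII = 127
120 + 127 = 247

CCXLVII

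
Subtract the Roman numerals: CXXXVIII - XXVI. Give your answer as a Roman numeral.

CXXXVIII = 138
XXVI = 26
138 - 26 = 112

CXII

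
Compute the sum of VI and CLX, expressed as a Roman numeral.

VI = 6
CLX = 160
6 + 160 = 166

CLXVI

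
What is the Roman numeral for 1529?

Convert 1529 to Roman numerals:
  1529 contains 1×1000 (M)
  529 contains 1×500 (D)
  29 contains 2×10 (XX)
  9 contains 1×9 (IX)

MDXXIX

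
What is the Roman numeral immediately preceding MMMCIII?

MMMCIII = 3103, so the previous integer is 3103 - 1 = 3102

MMMCII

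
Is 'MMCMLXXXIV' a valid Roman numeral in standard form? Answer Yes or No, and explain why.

'MMCMLXXXIV': Check the rules: uses only the symbols I, V, X, L, C, D, M; no symbol is repeated more than three times in a row; V, L and D each appear at most once; the only places a smaller symbol precedes a larger one are the allowed subtractive pairs CM, IV, the symbol right after such a pair (if any) is smaller than the pair's first symbol, and otherwise the values never increase from left to right. Value: M (1000) + M (1000) + CM (900) + L (50) + X (10) + X (10) + X (10) + IV (4) = 2984. So it is a valid standard Roman numeral.

Yes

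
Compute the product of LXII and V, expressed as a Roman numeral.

LXII = 62
V = 5
62 × 5 = 310

CCCX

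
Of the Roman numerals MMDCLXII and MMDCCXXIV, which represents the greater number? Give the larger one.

MMDCLXII = 2662
MMDCCXXIV = 2724
2724 is larger

MMDCCXXIV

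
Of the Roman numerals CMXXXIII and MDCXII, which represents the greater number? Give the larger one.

CMXXXIII = 933
MDCXII = 1612
1612 is larger

MDCXII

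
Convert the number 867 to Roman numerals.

Convert 867 to Roman numerals:
  867 contains 1×500 (D)
  367 contains 3×100 (CCC)
  67 contains 1×50 (L)
  17 contains 1×10 (X)
  7 contains 1×5 (V)
  2 contains 2×1 (II)

DCCCLXVII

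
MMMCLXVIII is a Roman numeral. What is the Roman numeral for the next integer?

MMMCLXVIII = 3168, so the next integer is 3168 + 1 = 3169

MMMCLXIX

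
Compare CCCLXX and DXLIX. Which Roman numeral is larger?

CCCLXX = 370
DXLIX = 549
549 is larger

DXLIX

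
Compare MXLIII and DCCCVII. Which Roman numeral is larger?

MXLIII = 1043
DCCCVII = 807
1043 is larger

MXLIII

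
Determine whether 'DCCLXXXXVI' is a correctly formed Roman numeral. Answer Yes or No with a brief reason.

'DCCLXXXXVI': More than 3 consecutive X's

No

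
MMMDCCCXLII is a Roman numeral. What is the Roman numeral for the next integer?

MMMDCCCXLII = 3842; next is 3843

MMMDCCCXLIII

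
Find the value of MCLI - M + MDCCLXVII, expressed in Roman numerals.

MCLI = 1151, M = 1000, MDCCLXVII = 1767
1151 - 1000 = 151
151 + 1767 = 1918

MCMXVIII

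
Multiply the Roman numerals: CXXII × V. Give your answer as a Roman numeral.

CXXII = 122
V = 5
122 × 5 = 610

DCX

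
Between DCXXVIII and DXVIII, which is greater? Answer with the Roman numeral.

DCXXVIII = 628
DXVIII = 518
628 is larger

DCXXVIII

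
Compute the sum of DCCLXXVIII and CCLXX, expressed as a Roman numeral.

DCCLXXVIII = 778
CCLXX = 270
778 + 270 = 1048

MXLVIII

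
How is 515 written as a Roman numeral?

Convert 515 to Roman numerals:
  515 contains 1×500 (D)
  15 contains 1×10 (X)
  5 contains 1×5 (V)

DXV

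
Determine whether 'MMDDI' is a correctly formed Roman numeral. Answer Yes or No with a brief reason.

'MMDDI': D should not appear more than once

No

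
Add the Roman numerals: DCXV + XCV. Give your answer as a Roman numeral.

DCXV = 615
XCV = 95
615 + 95 = 710

DCCX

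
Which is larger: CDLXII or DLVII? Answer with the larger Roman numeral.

CDLXII = 462
DLVII = 557
557 is larger

DLVII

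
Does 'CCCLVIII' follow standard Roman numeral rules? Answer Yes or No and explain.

'CCCLVIII': Check the rules: uses only the symbols I, V, X, L, C, D, M; no symbol is repeated more than three times in a row; V, L and D each appear at most once; no smaller symbol precedes a larger one (values never increase from left to right). Value: C (100) + C (100) + C (100) + L (50) + V (5) + I (1) + I (1) + I (1) = 358. So it is a valid standard Roman numeral.

Yes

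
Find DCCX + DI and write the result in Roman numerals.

DCCX = 710
DI = 501
710 + 501 = 1211

MCCXI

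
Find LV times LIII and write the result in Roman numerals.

LV = 55
LIII = 53
55 × 53 = 2915

MMCMXV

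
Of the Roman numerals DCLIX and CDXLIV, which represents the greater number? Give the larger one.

DCLIX = 659
CDXLIV = 444
659 is larger

DCLIX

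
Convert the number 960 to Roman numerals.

Convert 960 to Roman numerals:
  960 contains 1×900 (CM)
  60 contains 1×50 (L)
  10 contains 1×10 (X)

CMLX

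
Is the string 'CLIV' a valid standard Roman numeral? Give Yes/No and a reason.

'CLIV': Check the rules: uses only the symbols I, V, X, L, C, D, M; no symbol is repeated more than three times in a row; V, L and D each appear at most once; the only place a smaller symbol precedes a larger one is the allowed subtractive pair IV, the symbol right after such a pair (if any) is smaller than the pair's first symbol, and otherwise the values never increase from left to right. Value: C (100) + L (50) + IV (4) = 154. So it is a valid standard Roman numeral.

Yes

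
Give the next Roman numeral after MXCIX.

MXCIX = 1099; next is 1100

MC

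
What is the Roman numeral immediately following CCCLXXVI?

CCCLXXVI = 376; next is 377

CCCLXXVII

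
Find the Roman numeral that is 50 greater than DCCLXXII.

DCCLXXII = 772
772 + 50 = 822

DCCCXXII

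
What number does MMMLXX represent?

MMMLXX: M=1000, M=1000, M=1000, L=50, X=10, X=10
1000 + 1000 + 1000 + 50 + 10 + 10 = 3070

3070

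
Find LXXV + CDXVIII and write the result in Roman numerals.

LXXV = 75
CDXVIII = 418
75 + 418 = 493

CDXCIII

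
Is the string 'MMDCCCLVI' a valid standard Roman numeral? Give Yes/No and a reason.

'MMDCCCLVI': Check the rules: uses only the symbols I, V, X, L, C, D, M; no symbol is repeated more than three times in a row; V, L and D each appear at most once; no smaller symbol precedes a larger one (values never increase from left to right). Value: M (1000) + M (1000) + D (500) + C (100) + C (100) + C (100) + L (50) + V (5) + I (1) = 2856. So it is a valid standard Roman numeral.

Yes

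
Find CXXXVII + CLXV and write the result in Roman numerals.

CXXXVII = 137
CLXV = 165
137 + 165 = 302

CCCII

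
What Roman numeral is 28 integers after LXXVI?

LXXVI = 76
76 + 28 = 104

CIV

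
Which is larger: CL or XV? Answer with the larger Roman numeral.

CL = 150
XV = 15
150 is larger

CL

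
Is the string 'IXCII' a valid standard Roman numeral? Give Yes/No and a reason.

'IXCII': I (position 1) comes before the larger symbol C (position 3) without being directly in front of it as a subtractive pair; apart from IV, IX, XL, XC, CD and CM, symbols must go from largest to smallest

No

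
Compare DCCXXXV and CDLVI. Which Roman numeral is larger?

DCCXXXV = 735
CDLVI = 456
735 is larger

DCCXXXV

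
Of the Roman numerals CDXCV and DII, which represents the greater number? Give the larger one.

CDXCV = 495
DII = 502
502 is larger

DII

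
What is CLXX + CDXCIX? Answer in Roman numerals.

CLXX = 170
CDXCIX = 499
170 + 499 = 669

DCLXIX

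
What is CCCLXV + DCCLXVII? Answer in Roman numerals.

CCCLXV = 365
DCCLXVII = 767
365 + 767 = 1132

MCXXXII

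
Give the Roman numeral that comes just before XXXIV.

XXXIV = 34; previous is 33

XXXIII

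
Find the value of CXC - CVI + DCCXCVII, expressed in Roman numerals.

CXC = 190, CVI = 106, DCCXCVII = 797
190 - 106 = 84
84 + 797 = 881

DCCCLXXXI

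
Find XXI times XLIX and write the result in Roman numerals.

XXI = 21
XLIX = 49
21 × 49 = 1029

MXXIX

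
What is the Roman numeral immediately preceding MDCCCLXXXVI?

MDCCCLXXXVI = 1886, so the previous integer is 1886 - 1 = 1885

MDCCCLXXXV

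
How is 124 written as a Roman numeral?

Convert 124 to Roman numerals:
  124 contains 1×100 (C)
  24 contains 2×10 (XX)
  4 contains 1×4 (IV)

CXXIV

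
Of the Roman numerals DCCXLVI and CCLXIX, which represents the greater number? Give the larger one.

DCCXLVI = 746
CCLXIX = 269
746 is larger

DCCXLVI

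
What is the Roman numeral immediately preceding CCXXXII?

CCXXXII = 232; previous is 231

CCXXXI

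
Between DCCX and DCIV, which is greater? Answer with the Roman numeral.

DCCX = 710
DCIV = 604
710 is larger

DCCX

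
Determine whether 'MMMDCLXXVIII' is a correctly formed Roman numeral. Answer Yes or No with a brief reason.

'MMMDCLXXVIII': Check the rules: uses only the symbols I, V, X, L, C, D, M; no symbol is repeated more than three times in a row; V, L and D each appear at most once; no smaller symbol precedes a larger one (values never increase from left to right). Value: M (1000) + M (1000) + M (1000) + D (500) + C (100) + L (50) + X (10) + X (10) + V (5) + I (1) + I (1) + I (1) = 3678. So it is a valid standard Roman numeral.

Yes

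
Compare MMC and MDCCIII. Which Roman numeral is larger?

MMC = 2100
MDCCIII = 1703
2100 is larger

MMC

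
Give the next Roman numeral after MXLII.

MXLII = 1042; next is 1043

MXLIII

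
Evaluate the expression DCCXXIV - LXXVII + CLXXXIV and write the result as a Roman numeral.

DCCXXIV = 724, LXXVII = 77, CLXXXIV = 184
724 - 77 = 647
647 + 184 = 831

DCCCXXXI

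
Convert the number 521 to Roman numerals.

Convert 521 to Roman numerals:
  521 contains 1×500 (D)
  21 contains 2×10 (XX)
  1 contains 1×1 (I)

DXXI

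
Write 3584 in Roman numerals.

Convert 3584 to Roman numerals:
  3584 contains 3×1000 (MMM)
  584 contains 1×500 (D)
  84 contains 1×50 (L)
  34 contains 3×10 (XXX)
  4 contains 1×4 (IV)

MMMDLXXXIV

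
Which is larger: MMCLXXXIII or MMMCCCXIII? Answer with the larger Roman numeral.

MMCLXXXIII = 2183
MMMCCCXIII = 3313
3313 is larger

MMMCCCXIII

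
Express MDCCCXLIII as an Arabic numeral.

MDCCCXLIII: M=1000, D=500, C=100, C=100, C=100, XL=40, I=1, I=1, I=1
1000 + 500 + 100 + 100 + 100 + 40 + 1 + 1 + 1 = 1843

1843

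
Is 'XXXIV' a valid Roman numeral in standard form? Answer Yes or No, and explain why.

'XXXIV': Check the rules: uses only the symbols I, V, X, L, C, D, M; no symbol is repeated more than three times in a row; V, L and D each appear at most once; the only place a smaller symbol precedes a larger one is the allowed subtractive pair IV, the symbol right after such a pair (if any) is smaller than the pair's first symbol, and otherwise the values never increase from left to right. Value: X (10) + X (10) + X (10) + IV (4) = 34. So it is a valid standard Roman numeral.

Yes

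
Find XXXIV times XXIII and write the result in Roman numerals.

XXXIV = 34
XXIII = 23
34 × 23 = 782

DCCLXXXII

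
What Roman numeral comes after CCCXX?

CCCXX = 320; next is 321

CCCXXI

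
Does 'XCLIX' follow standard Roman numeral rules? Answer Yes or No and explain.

'XCLIX': X (position 1) comes before the larger symbol L (position 3) without being directly in front of it as a subtractive pair; apart from IV, IX, XL, XC, CD and CM, symbols must go from largest to smallest

No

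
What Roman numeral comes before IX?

IX = 9, so the previous integer is 9 - 1 = 8

VIII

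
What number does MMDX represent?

MMDX: M=1000, M=1000, D=500, X=10
1000 + 1000 + 500 + 10 = 2510

2510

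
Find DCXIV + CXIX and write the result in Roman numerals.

DCXIV = 614
CXIX = 119
614 + 119 = 733

DCCXXXIII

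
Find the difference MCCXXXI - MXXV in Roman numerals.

MCCXXXI = 1231
MXXV = 1025
1231 - 1025 = 206

CCVI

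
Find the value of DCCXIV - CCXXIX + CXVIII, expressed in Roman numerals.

DCCXIV = 714, CCXXIX = 229, CXVIII = 118
714 - 229 = 485
485 + 118 = 603

DCIII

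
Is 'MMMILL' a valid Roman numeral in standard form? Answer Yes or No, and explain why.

'MMMILL': L should not appear more than once

No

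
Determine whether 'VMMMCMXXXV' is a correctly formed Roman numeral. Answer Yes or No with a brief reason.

'VMMMCMXXXV': V should not appear more than once

No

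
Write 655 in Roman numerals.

Convert 655 to Roman numerals:
  655 contains 1×500 (D)
  155 contains 1×100 (C)
  55 contains 1×50 (L)
  5 contains 1×5 (V)

DCLV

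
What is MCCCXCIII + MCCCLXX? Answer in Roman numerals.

MCCCXCIII = 1393
MCCCLXX = 1370
1393 + 1370 = 2763

MMDCCLXIII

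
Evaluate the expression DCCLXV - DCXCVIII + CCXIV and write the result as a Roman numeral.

DCCLXV = 765, DCXCVIII = 698, CCXIV = 214
765 - 698 = 67
67 + 214 = 281

CCLXXXI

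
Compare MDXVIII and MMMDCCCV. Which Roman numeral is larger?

MDXVIII = 1518
MMMDCCCV = 3805
3805 is larger

MMMDCCCV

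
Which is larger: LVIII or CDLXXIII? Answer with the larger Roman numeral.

LVIII = 58
CDLXXIII = 473
473 is larger

CDLXXIII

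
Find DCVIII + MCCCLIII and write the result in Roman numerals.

DCVIII = 608
MCCCLIII = 1353
608 + 1353 = 1961

MCMLXI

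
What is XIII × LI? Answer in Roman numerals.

XIII = 13
LI = 51
13 × 51 = 663

DCLXIII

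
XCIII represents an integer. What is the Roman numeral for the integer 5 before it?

XCIII = 93
93 - 5 = 88

LXXXVIII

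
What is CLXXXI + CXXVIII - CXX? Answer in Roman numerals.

CLXXXI = 181, CXXVIII = 128, CXX = 120
181 + 128 = 309
309 - 120 = 189

CLXXXIX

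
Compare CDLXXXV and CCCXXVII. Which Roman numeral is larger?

CDLXXXV = 485
CCCXXVII = 327
485 is larger

CDLXXXV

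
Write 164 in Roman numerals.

Convert 164 to Roman numerals:
  164 contains 1×100 (C)
  64 contains 1×50 (L)
  14 contains 1×10 (X)
  4 contains 1×4 (IV)

CLXIV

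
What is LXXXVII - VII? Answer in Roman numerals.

LXXXVII = 87
VII = 7
87 - 7 = 80

LXXX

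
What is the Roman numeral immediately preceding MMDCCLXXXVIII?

MMDCCLXXXVIII = 2788; previous is 2787

MMDCCLXXXVII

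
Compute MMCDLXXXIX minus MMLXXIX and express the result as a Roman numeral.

MMCDLXXXIX = 2489
MMLXXIX = 2079
2489 - 2079 = 410

CDX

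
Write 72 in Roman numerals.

Convert 72 to Roman numerals:
  72 contains 1×50 (L)
  22 contains 2×10 (XX)
  2 contains 2×1 (II)

LXXII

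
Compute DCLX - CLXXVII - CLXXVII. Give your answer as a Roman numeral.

DCLX = 660, CLXXVII = 177, CLXXVII = 177
660 - 177 = 483
483 - 177 = 306

CCCVI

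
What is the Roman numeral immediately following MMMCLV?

MMMCLV = 3155; next is 3156

MMMCLVI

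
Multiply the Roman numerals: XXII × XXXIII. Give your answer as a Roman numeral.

XXII = 22
XXXIII = 33
22 × 33 = 726

DCCXXVI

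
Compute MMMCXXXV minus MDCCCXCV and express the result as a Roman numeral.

MMMCXXXV = 3135
MDCCCXCV = 1895
3135 - 1895 = 1240

MCCXL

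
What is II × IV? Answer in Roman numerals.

II = 2
IV = 4
2 × 4 = 8

VIII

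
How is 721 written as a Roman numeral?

Convert 721 to Roman numerals:
  721 contains 1×500 (D)
  221 contains 2×100 (CC)
  21 contains 2×10 (XX)
  1 contains 1×1 (I)

DCCXXI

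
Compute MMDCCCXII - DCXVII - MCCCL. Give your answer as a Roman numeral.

MMDCCCXII = 2812, DCXVII = 617, MCCCL = 1350
2812 - 617 = 2195
2195 - 1350 = 845

DCCCXLV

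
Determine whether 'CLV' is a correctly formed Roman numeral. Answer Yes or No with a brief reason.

'CLV': Check the rules: uses only the symbols I, V, X, L, C, D, M; no symbol is repeated more than three times in a row; V, L and D each appear at most once; no smaller symbol precedes a larger one (values never increase from left to right). Value: C (100) + L (50) + V (5) = 155. So it is a valid standard Roman numeral.

Yes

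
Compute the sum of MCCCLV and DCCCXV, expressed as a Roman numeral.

MCCCLV = 1355
DCCCXV = 815
1355 + 815 = 2170

MMCLXX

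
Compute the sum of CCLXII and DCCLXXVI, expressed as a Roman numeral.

CCLXII = 262
DCCLXXVI = 776
262 + 776 = 1038

MXXXVIII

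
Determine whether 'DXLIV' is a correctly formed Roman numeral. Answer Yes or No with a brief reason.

'DXLIV': Check the rules: uses only the symbols I, V, X, L, C, D, M; no symbol is repeated more than three times in a row; V, L and D each appear at most once; the only places a smaller symbol precedes a larger one are the allowed subtractive pairs XL, IV, the symbol right after such a pair (if any) is smaller than the pair's first symbol, and otherwise the values never increase from left to right. Value: D (500) + XL (40) + IV (4) = 544. So it is a valid standard Roman numeral.

Yes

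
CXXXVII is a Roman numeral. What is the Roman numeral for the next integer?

CXXXVII = 137; next is 138

CXXXVIII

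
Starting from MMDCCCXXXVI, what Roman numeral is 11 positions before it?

MMDCCCXXXVI = 2836
2836 - 11 = 2825

MMDCCCXXV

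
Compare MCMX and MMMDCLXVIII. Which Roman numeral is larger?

MCMX = 1910
MMMDCLXVIII = 3668
3668 is larger

MMMDCLXVIII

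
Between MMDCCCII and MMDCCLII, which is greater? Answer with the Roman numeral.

MMDCCCII = 2802
MMDCCLII = 2752
2802 is larger

MMDCCCII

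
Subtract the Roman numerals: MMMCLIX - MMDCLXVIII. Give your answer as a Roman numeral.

MMMCLIX = 3159
MMDCLXVIII = 2668
3159 - 2668 = 491

CDXCI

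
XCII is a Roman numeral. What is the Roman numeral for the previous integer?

XCII = 92; previous is 91

XCI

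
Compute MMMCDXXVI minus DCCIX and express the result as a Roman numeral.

MMMCDXXVI = 3426
DCCIX = 709
3426 - 709 = 2717

MMDCCXVII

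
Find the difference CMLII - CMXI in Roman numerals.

CMLII = 952
CMXI = 911
952 - 911 = 41

XLI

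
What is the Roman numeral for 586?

Convert 586 to Roman numerals:
  586 contains 1×500 (D)
  86 contains 1×50 (L)
  36 contains 3×10 (XXX)
  6 contains 1×5 (V)
  1 contains 1×1 (I)

DLXXXVI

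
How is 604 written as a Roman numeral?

Convert 604 to Roman numerals:
  604 contains 1×500 (D)
  104 contains 1×100 (C)
  4 contains 1×4 (IV)

DCIV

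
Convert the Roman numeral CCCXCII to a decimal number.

CCCXCII: C=100, C=100, C=100, XC=90, I=1, I=1
100 + 100 + 100 + 90 + 1 + 1 = 392

392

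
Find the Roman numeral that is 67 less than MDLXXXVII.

MDLXXXVII = 1587
1587 - 67 = 1520

MDXX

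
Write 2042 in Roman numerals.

Convert 2042 to Roman numerals:
  2042 contains 2×1000 (MM)
  42 contains 1×40 (XL)
  2 contains 2×1 (II)

MMXLII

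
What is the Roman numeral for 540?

Convert 540 to Roman numerals:
  540 contains 1×500 (D)
  40 contains 1×40 (XL)

DXL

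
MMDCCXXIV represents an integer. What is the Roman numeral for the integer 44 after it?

MMDCCXXIV = 2724
2724 + 44 = 2768

MMDCCLXVIII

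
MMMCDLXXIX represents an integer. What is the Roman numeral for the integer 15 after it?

MMMCDLXXIX = 3479
3479 + 15 = 3494

MMMCDXCIV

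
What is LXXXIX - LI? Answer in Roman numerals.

LXXXIX = 89
LI = 51
89 - 51 = 38

XXXVIII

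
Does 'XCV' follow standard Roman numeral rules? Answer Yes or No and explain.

'XCV': Check the rules: uses only the symbols I, V, X, L, C, D, M; no symbol is repeated more than three times in a row; V, L and D each appear at most once; the only place a smaller symbol precedes a larger one is the allowed subtractive pair XC, the symbol right after such a pair (if any) is smaller than the pair's first symbol, and otherwise the values never increase from left to right. Value: XC (90) + V (5) = 95. So it is a valid standard Roman numeral.

Yes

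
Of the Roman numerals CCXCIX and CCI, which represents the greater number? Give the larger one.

CCXCIX = 299
CCI = 201
299 is larger

CCXCIX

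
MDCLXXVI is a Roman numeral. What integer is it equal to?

MDCLXXVI: M=1000, D=500, C=100, L=50, X=10, X=10, V=5, I=1
1000 + 500 + 100 + 50 + 10 + 10 + 5 + 1 = 1676

1676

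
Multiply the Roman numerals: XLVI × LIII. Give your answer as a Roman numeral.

XLVI = 46
LIII = 53
46 × 53 = 2438

MMCDXXXVIII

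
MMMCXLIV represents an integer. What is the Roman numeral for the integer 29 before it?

MMMCXLIV = 3144
3144 - 29 = 3115

MMMCXV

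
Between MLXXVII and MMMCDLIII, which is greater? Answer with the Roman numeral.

MLXXVII = 1077
MMMCDLIII = 3453
3453 is larger

MMMCDLIII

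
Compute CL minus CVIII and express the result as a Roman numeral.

CL = 150
CVIII = 108
150 - 108 = 42

XLII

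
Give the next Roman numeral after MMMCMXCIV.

MMMCMXCIV = 3994, so the next integer is 3994 + 1 = 3995

MMMCMXCV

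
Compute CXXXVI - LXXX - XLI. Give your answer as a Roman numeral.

CXXXVI = 136, LXXX = 80, XLI = 41
136 - 80 = 56
56 - 41 = 15

XV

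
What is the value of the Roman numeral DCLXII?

DCLXII: D=500, C=100, L=50, X=10, I=1, I=1
500 + 100 + 50 + 10 + 1 + 1 = 662

662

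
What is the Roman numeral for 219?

Convert 219 to Roman numerals:
  219 contains 2×100 (CC)
  19 contains 1×10 (X)
  9 contains 1×9 (IX)

CCXIX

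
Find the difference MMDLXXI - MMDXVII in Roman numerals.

MMDLXXI = 2571
MMDXVII = 2517
2571 - 2517 = 54

LIV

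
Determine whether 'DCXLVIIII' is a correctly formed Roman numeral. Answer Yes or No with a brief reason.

'DCXLVIIII': More than 3 consecutive I's

No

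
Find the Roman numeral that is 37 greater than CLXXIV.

CLXXIV = 174
174 + 37 = 211

CCXI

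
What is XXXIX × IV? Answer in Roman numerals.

XXXIX = 39
IV = 4
39 × 4 = 156

CLVI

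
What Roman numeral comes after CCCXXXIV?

CCCXXXIV = 334, so the next integer is 334 + 1 = 335

CCCXXXV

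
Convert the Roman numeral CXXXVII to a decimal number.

CXXXVII: C=100, X=10, X=10, X=10, V=5, I=1, I=1
100 + 10 + 10 + 10 + 5 + 1 + 1 = 137

137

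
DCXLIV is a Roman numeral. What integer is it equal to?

DCXLIV: D=500, C=100, XL=40, IV=4
500 + 100 + 40 + 4 = 644

644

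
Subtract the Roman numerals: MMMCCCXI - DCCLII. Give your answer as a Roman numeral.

MMMCCCXI = 3311
DCCLII = 752
3311 - 752 = 2559

MMDLIX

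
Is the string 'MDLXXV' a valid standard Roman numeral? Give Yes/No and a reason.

'MDLXXV': Check the rules: uses only the symbols I, V, X, L, C, D, M; no symbol is repeated more than three times in a row; V, L and D each appear at most once; no smaller symbol precedes a larger one (values never increase from left to right). Value: M (1000) + D (500) + L (50) + X (10) + X (10) + V (5) = 1575. So it is a valid standard Roman numeral.

Yes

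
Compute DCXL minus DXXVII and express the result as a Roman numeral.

DCXL = 640
DXXVII = 527
640 - 527 = 113

CXIII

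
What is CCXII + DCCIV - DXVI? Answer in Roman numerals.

CCXII = 212, DCCIV = 704, DXVI = 516
212 + 704 = 916
916 - 516 = 400

CD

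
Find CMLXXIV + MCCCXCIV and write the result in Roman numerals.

CMLXXIV = 974
MCCCXCIV = 1394
974 + 1394 = 2368

MMCCCLXVIII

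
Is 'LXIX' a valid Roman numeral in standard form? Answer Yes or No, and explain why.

'LXIX': Check the rules: uses only the symbols I, V, X, L, C, D, M; no symbol is repeated more than three times in a row; V, L and D each appear at most once; the only place a smaller symbol precedes a larger one is the allowed subtractive pair IX, the symbol right after such a pair (if any) is smaller than the pair's first symbol, and otherwise the values never increase from left to right. Value: L (50) + X (10) + IX (9) = 69. So it is a valid standard Roman numeral.

Yes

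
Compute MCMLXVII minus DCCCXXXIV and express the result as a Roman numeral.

MCMLXVII = 1967
DCCCXXXIV = 834
1967 - 834 = 1133

MCXXXIII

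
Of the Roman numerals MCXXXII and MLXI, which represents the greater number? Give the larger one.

MCXXXII = 1132
MLXI = 1061
1132 is larger

MCXXXII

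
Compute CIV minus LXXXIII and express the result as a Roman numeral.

CIV = 104
LXXXIII = 83
104 - 83 = 21

XXI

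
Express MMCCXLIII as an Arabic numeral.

MMCCXLIII: M=1000, M=1000, C=100, C=100, XL=40, I=1, I=1, I=1
1000 + 1000 + 100 + 100 + 40 + 1 + 1 + 1 = 2243

2243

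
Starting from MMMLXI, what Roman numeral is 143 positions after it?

MMMLXI = 3061
3061 + 143 = 3204

MMMCCIV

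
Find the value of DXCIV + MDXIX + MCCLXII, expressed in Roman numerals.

DXCIV = 594, MDXIX = 1519, MCCLXII = 1262
594 + 1519 = 2113
2113 + 1262 = 3375

MMMCCCLXXV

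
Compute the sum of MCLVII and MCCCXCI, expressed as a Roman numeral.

MCLVII = 1157
MCCCXCI = 1391
1157 + 1391 = 2548

MMDXLVIII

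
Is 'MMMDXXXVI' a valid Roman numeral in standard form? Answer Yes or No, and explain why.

'MMMDXXXVI': Check the rules: uses only the symbols I, V, X, L, C, D, M; no symbol is repeated more than three times in a row; V, L and D each appear at most once; no smaller symbol precedes a larger one (values never increase from left to right). Value: M (1000) + M (1000) + M (1000) + D (500) + X (10) + X (10) + X (10) + V (5) + I (1) = 3536. So it is a valid standard Roman numeral.

Yes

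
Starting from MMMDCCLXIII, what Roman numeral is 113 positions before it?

MMMDCCLXIII = 3763
3763 - 113 = 3650

MMMDCL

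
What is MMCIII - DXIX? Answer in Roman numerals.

MMCIII = 2103
DXIX = 519
2103 - 519 = 1584

MDLXXXIV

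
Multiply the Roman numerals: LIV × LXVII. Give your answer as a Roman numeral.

LIV = 54
LXVII = 67
54 × 67 = 3618

MMMDCXVIII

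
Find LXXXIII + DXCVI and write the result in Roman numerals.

LXXXIII = 83
DXCVI = 596
83 + 596 = 679

DCLXXIX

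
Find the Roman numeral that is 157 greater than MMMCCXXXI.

MMMCCXXXI = 3231
3231 + 157 = 3388

MMMCCCLXXXVIII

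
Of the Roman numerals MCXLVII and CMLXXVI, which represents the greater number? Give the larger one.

MCXLVII = 1147
CMLXXVI = 976
1147 is larger

MCXLVII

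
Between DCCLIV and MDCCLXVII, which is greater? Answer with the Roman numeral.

DCCLIV = 754
MDCCLXVII = 1767
1767 is larger

MDCCLXVII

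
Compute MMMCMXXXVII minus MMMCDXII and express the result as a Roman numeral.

MMMCMXXXVII = 3937
MMMCDXII = 3412
3937 - 3412 = 525

DXXV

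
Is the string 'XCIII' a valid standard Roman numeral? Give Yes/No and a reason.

'XCIII': Check the rules: uses only the symbols I, V, X, L, C, D, M; no symbol is repeated more than three times in a row; V, L and D each appear at most once; the only place a smaller symbol precedes a larger one is the allowed subtractive pair XC, the symbol right after such a pair (if any) is smaller than the pair's first symbol, and otherwise the values never increase from left to right. Value: XC (90) + I (1) + I (1) + I (1) = 93. So it is a valid standard Roman numeral.

Yes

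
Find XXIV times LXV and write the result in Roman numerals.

XXIV = 24
LXV = 65
24 × 65 = 1560

MDLX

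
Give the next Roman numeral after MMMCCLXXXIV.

MMMCCLXXXIV = 3284, so the next integer is 3284 + 1 = 3285

MMMCCLXXXV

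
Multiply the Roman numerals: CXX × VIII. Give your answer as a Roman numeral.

CXX = 120
VIII = 8
120 × 8 = 960

CMLX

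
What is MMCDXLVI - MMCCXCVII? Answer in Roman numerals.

MMCDXLVI = 2446
MMCCXCVII = 2297
2446 - 2297 = 149

CXLIX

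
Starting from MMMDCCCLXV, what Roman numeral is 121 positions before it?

MMMDCCCLXV = 3865
3865 - 121 = 3744

MMMDCCXLIV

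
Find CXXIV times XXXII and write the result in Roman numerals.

CXXIV = 124
XXXII = 32
124 × 32 = 3968

MMMCMLXVIII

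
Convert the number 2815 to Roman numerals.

Convert 2815 to Roman numerals:
  2815 contains 2×1000 (MM)
  815 contains 1×500 (D)
  315 contains 3×100 (CCC)
  15 contains 1×10 (X)
  5 contains 1×5 (V)

MMDCCCXV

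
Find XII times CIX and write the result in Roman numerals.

XII = 12
CIX = 109
12 × 109 = 1308

MCCCVIII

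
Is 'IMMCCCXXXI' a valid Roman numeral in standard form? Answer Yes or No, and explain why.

'IMMCCCXXXI': Invalid subtractive combination: IM

No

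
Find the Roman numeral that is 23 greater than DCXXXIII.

DCXXXIII = 633
633 + 23 = 656

DCLVI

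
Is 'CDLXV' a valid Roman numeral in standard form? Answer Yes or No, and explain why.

'CDLXV': Check the rules: uses only the symbols I, V, X, L, C, D, M; no symbol is repeated more than three times in a row; V, L and D each appear at most once; the only place a smaller symbol precedes a larger one is the allowed subtractive pair CD, the symbol right after such a pair (if any) is smaller than the pair's first symbol, and otherwise the values never increase from left to right. Value: CD (400) + L (50) + X (10) + V (5) = 465. So it is a valid standard Roman numeral.

Yes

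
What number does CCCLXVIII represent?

CCCLXVIII: C=100, C=100, C=100, L=50, X=10, V=5, I=1, I=1, I=1
100 + 100 + 100 + 50 + 10 + 5 + 1 + 1 + 1 = 368

368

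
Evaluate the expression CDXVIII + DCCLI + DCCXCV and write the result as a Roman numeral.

CDXVIII = 418, DCCLI = 751, DCCXCV = 795
418 + 751 = 1169
1169 + 795 = 1964

MCMLXIV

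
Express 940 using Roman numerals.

Convert 940 to Roman numerals:
  940 contains 1×900 (CM)
  40 contains 1×40 (XL)

CMXL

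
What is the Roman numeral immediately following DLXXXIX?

DLXXXIX = 589, so the next integer is 589 + 1 = 590

DXC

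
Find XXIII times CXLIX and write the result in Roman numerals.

XXIII = 23
CXLIX = 149
23 × 149 = 3427

MMMCDXXVII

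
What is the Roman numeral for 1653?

Convert 1653 to Roman numerals:
  1653 contains 1×1000 (M)
  653 contains 1×500 (D)
  153 contains 1×100 (C)
  53 contains 1×50 (L)
  3 contains 3×1 (III)

MDCLIII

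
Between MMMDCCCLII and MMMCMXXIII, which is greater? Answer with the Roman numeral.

MMMDCCCLII = 3852
MMMCMXXIII = 3923
3923 is larger

MMMCMXXIII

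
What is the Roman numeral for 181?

Convert 181 to Roman numerals:
  181 contains 1×100 (C)
  81 contains 1×50 (L)
  31 contains 3×10 (XXX)
  1 contains 1×1 (I)

CLXXXI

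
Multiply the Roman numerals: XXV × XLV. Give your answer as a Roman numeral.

XXV = 25
XLV = 45
25 × 45 = 1125

MCXXV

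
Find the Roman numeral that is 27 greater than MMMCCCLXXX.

MMMCCCLXXX = 3380
3380 + 27 = 3407

MMMCDVII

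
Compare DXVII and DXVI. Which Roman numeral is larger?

DXVII = 517
DXVI = 516
517 is larger

DXVII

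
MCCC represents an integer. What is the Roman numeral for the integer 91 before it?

MCCC = 1300
1300 - 91 = 1209

MCCIX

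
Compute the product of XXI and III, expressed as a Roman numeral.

XXI = 21
III = 3
21 × 3 = 63

LXIII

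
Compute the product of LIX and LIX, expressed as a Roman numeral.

LIX = 59
LIX = 59
59 × 59 = 3481

MMMCDLXXXI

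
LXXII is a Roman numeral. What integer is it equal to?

LXXII: L=50, X=10, X=10, I=1, I=1
50 + 10 + 10 + 1 + 1 = 72

72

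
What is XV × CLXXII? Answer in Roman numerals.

XV = 15
CLXXII = 172
15 × 172 = 2580

MMDLXXX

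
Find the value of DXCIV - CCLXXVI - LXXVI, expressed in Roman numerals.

DXCIV = 594, CCLXXVI = 276, LXXVI = 76
594 - 276 = 318
318 - 76 = 242

CCXLII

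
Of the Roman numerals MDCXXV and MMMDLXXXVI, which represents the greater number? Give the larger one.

MDCXXV = 1625
MMMDLXXXVI = 3586
3586 is larger

MMMDLXXXVI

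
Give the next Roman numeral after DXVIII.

DXVIII = 518, so the next integer is 518 + 1 = 519

DXIX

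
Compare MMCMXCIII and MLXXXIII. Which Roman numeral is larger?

MMCMXCIII = 2993
MLXXXIII = 1083
2993 is larger

MMCMXCIII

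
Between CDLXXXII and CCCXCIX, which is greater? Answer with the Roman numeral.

CDLXXXII = 482
CCCXCIX = 399
482 is larger

CDLXXXII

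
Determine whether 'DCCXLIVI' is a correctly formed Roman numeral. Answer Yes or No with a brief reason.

'DCCXLIVI': I cannot come right after the subtractive pair IV: once I is subtracted in IV, the next symbol must be smaller than I

No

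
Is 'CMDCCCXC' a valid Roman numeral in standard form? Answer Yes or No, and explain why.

'CMDCCCXC': C (position 1) comes before the larger symbol D (position 3) without being directly in front of it as a subtractive pair; apart from IV, IX, XL, XC, CD and CM, symbols must go from largest to smallest

No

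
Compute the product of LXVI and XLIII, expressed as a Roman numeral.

LXVI = 66
XLIII = 43
66 × 43 = 2838

MMDCCCXXXVIII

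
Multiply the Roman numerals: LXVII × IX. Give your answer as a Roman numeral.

LXVII = 67
IX = 9
67 × 9 = 603

DCIII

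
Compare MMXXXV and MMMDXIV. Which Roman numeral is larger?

MMXXXV = 2035
MMMDXIV = 3514
3514 is larger

MMMDXIV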